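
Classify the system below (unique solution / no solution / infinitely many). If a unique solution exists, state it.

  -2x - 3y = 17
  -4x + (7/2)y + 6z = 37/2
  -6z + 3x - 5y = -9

no solution

Row-reduce:
R1 ← R1 / (-2).
R2 ← R2 + 4·R1.
R3 ← R3 − 3·R1.
R2 ← R2 / (19/2).
R1 ← R1 − 3/2·R2.
R3 ← R3 + 19/2·R2.
Row 3 reduces to 0 = 1, a contradiction. The system is inconsistent.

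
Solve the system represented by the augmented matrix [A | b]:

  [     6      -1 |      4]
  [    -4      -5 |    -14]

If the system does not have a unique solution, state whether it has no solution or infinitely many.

x_1 = 1, x_2 = 2

From equation 1: x_2 = -4 + 6·x_1.
Substitute into equation 2 and solve: x_1 = 1.
Then x_2 = 2.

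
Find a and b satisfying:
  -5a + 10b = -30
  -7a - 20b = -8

a = 4, b = -1

Row-reduce the augmented matrix:
R1 ← R1 / (-5).
R2 ← R2 + 7·R1.
R2 ← R2 / (-34).
R1 ← R1 + 2·R2.
Reading off the reduced rows gives a = 4, b = -1.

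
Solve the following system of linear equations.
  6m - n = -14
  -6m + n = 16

Row-reduce:
R1 ← R1 / (6).
R2 ← R2 + 6·R1.
Row 2 reduces to 0 = 2, a contradiction. The system is inconsistent.

no solution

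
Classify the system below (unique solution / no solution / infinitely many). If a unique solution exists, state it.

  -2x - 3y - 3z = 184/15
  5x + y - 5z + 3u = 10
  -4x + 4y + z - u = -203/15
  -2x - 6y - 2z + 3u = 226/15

x = 2/3, y = -7/3, z = -11/5, u = -2/3

Row-reduce the augmented matrix:
R1 ← R1 / (-2).
R2 ← R2 − 5·R1.
R3 ← R3 + 4·R1.
R4 ← R4 + 2·R1.
R2 ← R2 / (-13/2).
R1 ← R1 − 3/2·R2.
R3 ← R3 − 10·R2.
R4 ← R4 + 3·R2.
R3 ← R3 / (-159/13).
R1 ← R1 + 18/13·R3.
R2 ← R2 − 25/13·R3.
R4 ← R4 − 88/13·R3.
R4 ← R4 / (575/159).
R1 ← R1 − 15/53·R4.
R2 ← R2 − 17/159·R4.
R3 ← R3 + 47/159·R4.
Reading off the reduced rows gives x = 2/3, y = -7/3, z = -11/5, u = -2/3.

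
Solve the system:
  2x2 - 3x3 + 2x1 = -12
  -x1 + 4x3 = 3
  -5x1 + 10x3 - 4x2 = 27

infinitely many solutions

Row-reduce:
R1 ← R1 / (2).
R2 ← R2 + 1·R1.
R3 ← R3 + 5·R1.
R1 ← R1 − 1·R2.
R3 ← R3 − 1·R2.
Rank is 2 with 3 unknowns, leaving x3 free.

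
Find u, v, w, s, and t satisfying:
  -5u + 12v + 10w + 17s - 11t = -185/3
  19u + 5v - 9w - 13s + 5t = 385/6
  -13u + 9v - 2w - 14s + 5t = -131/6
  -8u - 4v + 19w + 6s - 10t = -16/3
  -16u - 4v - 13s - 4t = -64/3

u = 3, v = -3/2, w = 2, s = -2, t = 4/3

Row-reduce the augmented matrix:
R1 ← R1 / (-5).
R2 ← R2 − 19·R1.
R3 ← R3 + 13·R1.
R4 ← R4 + 8·R1.
R5 ← R5 + 16·R1.
R2 ← R2 / (253/5).
R1 ← R1 + 12/5·R2.
R3 ← R3 + 111/5·R2.
R4 ← R4 + 116/5·R2.
R5 ← R5 + 212/5·R2.
R3 ← R3 / (-3865/253).
R1 ← R1 + 158/253·R3.
R2 ← R2 − 145/253·R3.
R4 ← R4 − 4123/253·R3.
R5 ← R5 + 1948/253·R3.
R4 ← R4 / (-137117/3865).
R1 ← R1 − 1937/3865·R4.
R2 ← R2 + 243/773·R4.
R3 ← R3 − 8997/3865·R4.
R5 ← R5 + 24113/3865·R4.
R5 ← R5 / (-1381778/137117).
R1 ← R1 + 17407/137117·R5.
R2 ← R2 + 21290/137117·R5.
R3 ← R3 + 72570/137117·R5.
R4 ← R4 + 36126/137117·R5.
Reading off the reduced rows gives u = 3, v = -3/2, w = 2, s = -2, t = 4/3.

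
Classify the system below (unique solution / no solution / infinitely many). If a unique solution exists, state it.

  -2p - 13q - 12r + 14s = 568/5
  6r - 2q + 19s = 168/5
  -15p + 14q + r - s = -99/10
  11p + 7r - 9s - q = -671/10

p = -5/2, q = -3, r = -3, s = 12/5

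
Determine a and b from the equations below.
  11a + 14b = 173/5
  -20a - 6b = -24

Row-reduce the augmented matrix:
R1 ← R1 / (11).
R2 ← R2 + 20·R1.
R2 ← R2 / (214/11).
R1 ← R1 − 14/11·R2.
Reading off the reduced rows gives a = 3/5, b = 2.

a = 3/5, b = 2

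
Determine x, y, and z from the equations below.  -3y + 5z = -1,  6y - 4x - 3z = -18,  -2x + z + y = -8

Row-reduce the augmented matrix:
Swap R1 and R2.
R1 ← R1 / (-4).
R3 ← R3 + 2·R1.
R2 ← R2 / (-3).
R1 ← R1 + 3/2·R2.
R3 ← R3 + 2·R2.
R3 ← R3 / (-5/6).
R1 ← R1 + 7/4·R3.
R2 ← R2 + 5/3·R3.
Reading off the reduced rows gives x = 3/2, y = -3, z = -2.

x = 3/2, y = -3, z = -2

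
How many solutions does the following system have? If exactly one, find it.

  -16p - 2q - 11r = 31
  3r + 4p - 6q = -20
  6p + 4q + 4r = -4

Row-reduce:
R1 ← R1 / (-16).
R2 ← R2 − 4·R1.
R3 ← R3 − 6·R1.
R2 ← R2 / (-13/2).
R1 ← R1 − 1/8·R2.
R3 ← R3 − 13/4·R2.
Row 3 reduces to 0 = 3/2, a contradiction. The system is inconsistent.

no solution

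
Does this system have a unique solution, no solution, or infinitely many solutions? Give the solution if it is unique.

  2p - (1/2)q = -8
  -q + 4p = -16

Row-reduce:
R1 ← R1 / (2).
R2 ← R2 − 4·R1.
Rank is 1 with 2 unknowns, leaving q free.

infinitely many solutions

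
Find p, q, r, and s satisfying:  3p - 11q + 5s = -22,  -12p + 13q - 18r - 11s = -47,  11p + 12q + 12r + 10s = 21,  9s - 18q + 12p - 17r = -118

Row-reduce the augmented matrix:
R1 ← R1 / (3).
R2 ← R2 + 12·R1.
R3 ← R3 − 11·R1.
R4 ← R4 − 12·R1.
R2 ← R2 / (-31).
R1 ← R1 + 11/3·R2.
R3 ← R3 − 157/3·R2.
R4 ← R4 − 26·R2.
R3 ← R3 / (-570/31).
R1 ← R1 − 66/31·R3.
R2 ← R2 − 18/31·R3.
R4 ← R4 + 995/31·R3.
R4 ← R4 / (-2638/171).
R1 ← R1 − 398/285·R4.
R2 ← R2 + 7/95·R4.
R3 ← R3 + 319/855·R4.
Reading off the reduced rows gives p = 1, q = 0, r = 5, s = -5.

p = 1, q = 0, r = 5, s = -5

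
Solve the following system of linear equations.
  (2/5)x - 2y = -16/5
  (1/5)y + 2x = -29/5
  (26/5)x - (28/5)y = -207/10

Row-reduce:
R1 ← R1 / (2/5).
R2 ← R2 − 2·R1.
R3 ← R3 − 26/5·R1.
R2 ← R2 / (51/5).
R1 ← R1 + 5·R2.
R3 ← R3 − 102/5·R2.
Row 3 reduces to 0 = 1/2, a contradiction. The system is inconsistent.

no solution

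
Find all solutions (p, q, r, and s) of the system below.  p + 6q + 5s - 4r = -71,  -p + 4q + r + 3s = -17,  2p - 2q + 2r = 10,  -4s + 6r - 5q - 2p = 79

Row-reduce the augmented matrix:
R2 ← R2 + 1·R1.
R3 ← R3 − 2·R1.
R4 ← R4 + 2·R1.
R2 ← R2 / (10).
R1 ← R1 − 6·R2.
R3 ← R3 + 14·R2.
R4 ← R4 − 7·R2.
R3 ← R3 / (29/5).
R1 ← R1 + 11/5·R3.
R2 ← R2 + 3/10·R3.
R4 ← R4 − 1/10·R3.
R4 ← R4 / (11/29).
R1 ← R1 − 19/29·R4.
R2 ← R2 − 25/29·R4.
R3 ← R3 − 6/29·R4.
Reading off the reduced rows gives p = -4, q = -3, r = 6, s = -5.

p = -4, q = -3, r = 6, s = -5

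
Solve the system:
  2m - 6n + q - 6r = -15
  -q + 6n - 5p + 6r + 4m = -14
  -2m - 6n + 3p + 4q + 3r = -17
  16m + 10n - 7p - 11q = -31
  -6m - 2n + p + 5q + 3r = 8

no solution

Row-reduce:
R1 ← R1 / (2).
R2 ← R2 − 4·R1.
R3 ← R3 + 2·R1.
R4 ← R4 − 16·R1.
R5 ← R5 + 6·R1.
R2 ← R2 / (18).
R1 ← R1 + 3·R2.
R3 ← R3 + 12·R2.
R4 ← R4 − 58·R2.
R5 ← R5 + 20·R2.
R3 ← R3 / (-1/3).
R1 ← R1 + 5/6·R3.
R2 ← R2 + 5/18·R3.
R4 ← R4 − 82/9·R3.
R5 ← R5 + 41/9·R3.
R4 ← R4 / (218/3).
R1 ← R1 + 15/2·R4.
R2 ← R2 + 8/3·R4.
R3 ← R3 + 9·R4.
R5 ← R5 + 109/3·R4.
Row 5 reduces to 0 = -1/2, a contradiction. The system is inconsistent.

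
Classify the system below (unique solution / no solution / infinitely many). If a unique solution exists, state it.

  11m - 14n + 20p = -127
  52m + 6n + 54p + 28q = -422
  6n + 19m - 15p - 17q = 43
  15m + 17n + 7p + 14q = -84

infinitely many solutions

Row-reduce:
R1 ← R1 / (11).
R2 ← R2 − 52·R1.
R3 ← R3 − 19·R1.
R4 ← R4 − 15·R1.
R2 ← R2 / (794/11).
R1 ← R1 + 14/11·R2.
R3 ← R3 − 332/11·R2.
R4 ← R4 − 397/11·R2.
R3 ← R3 / (-12939/397).
R1 ← R1 − 438/397·R3.
R2 ← R2 + 223/397·R3.
Rank is 3 with 4 unknowns, leaving q free.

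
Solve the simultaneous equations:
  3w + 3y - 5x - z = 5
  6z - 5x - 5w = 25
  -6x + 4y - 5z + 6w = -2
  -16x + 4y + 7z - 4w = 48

infinitely many solutions

Row-reduce:
R1 ← R1 / (-5).
R2 ← R2 + 5·R1.
R3 ← R3 + 6·R1.
R4 ← R4 + 16·R1.
R2 ← R2 / (-3).
R1 ← R1 + 3/5·R2.
R3 ← R3 − 2/5·R2.
R4 ← R4 + 28/5·R2.
R3 ← R3 / (-43/15).
R1 ← R1 + 6/5·R3.
R2 ← R2 + 7/3·R3.
R4 ← R4 + 43/15·R3.
Rank is 3 with 4 unknowns, leaving w free.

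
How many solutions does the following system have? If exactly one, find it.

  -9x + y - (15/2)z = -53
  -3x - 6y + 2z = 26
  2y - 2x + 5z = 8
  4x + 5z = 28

no solution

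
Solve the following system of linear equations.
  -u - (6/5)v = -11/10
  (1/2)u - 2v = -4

From equation 1: u = 11/10 − 6/5·v.
Substitute into equation 2 and solve: v = 7/4.
Then u = -1.

u = -1, v = 7/4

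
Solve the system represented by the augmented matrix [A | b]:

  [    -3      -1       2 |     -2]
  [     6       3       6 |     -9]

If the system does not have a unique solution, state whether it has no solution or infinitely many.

infinitely many solutions

Row-reduce:
R1 ← R1 / (-3).
R2 ← R2 − 6·R1.
R1 ← R1 − 1/3·R2.
Rank is 2 with 3 unknowns, leaving x_3 free.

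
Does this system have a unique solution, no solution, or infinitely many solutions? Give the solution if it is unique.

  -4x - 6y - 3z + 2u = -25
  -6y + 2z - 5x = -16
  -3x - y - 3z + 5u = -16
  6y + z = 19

x = 0, y = 3, z = 1, u = -2

Row-reduce the augmented matrix:
R1 ← R1 / (-4).
R2 ← R2 + 5·R1.
R3 ← R3 + 3·R1.
R2 ← R2 / (3/2).
R1 ← R1 − 3/2·R2.
R3 ← R3 − 7/2·R2.
R4 ← R4 − 6·R2.
R3 ← R3 / (-85/6).
R1 ← R1 + 5·R3.
R2 ← R2 − 23/6·R3.
R4 ← R4 + 22·R3.
R4 ← R4 / (-382/85).
R1 ← R1 + 22/17·R4.
R2 ← R2 − 73/85·R4.
R3 ← R3 + 56/85·R4.
Reading off the reduced rows gives x = 0, y = 3, z = 1, u = -2.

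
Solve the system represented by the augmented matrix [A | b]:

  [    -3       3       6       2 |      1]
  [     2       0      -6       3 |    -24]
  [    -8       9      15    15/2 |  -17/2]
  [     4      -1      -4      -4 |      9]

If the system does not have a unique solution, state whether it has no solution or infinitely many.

no solution

Row-reduce:
R1 ← R1 / (-3).
R2 ← R2 − 2·R1.
R3 ← R3 + 8·R1.
R4 ← R4 − 4·R1.
R2 ← R2 / (2).
R1 ← R1 + 1·R2.
R3 ← R3 − 1·R2.
R4 ← R4 − 3·R2.
Swap R3 and R4.
R3 ← R3 / (7).
R1 ← R1 + 3·R3.
R2 ← R2 + 1·R3.
Row 4 reduces to 0 = 1/2, a contradiction. The system is inconsistent.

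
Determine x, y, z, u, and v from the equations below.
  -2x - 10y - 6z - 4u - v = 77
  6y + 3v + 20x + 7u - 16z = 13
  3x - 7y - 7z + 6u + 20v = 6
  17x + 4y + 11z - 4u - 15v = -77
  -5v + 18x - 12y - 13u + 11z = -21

Row-reduce the augmented matrix:
R1 ← R1 / (-2).
R2 ← R2 − 20·R1.
R3 ← R3 − 3·R1.
R4 ← R4 − 17·R1.
R5 ← R5 − 18·R1.
R2 ← R2 / (-94).
R1 ← R1 − 5·R2.
R3 ← R3 + 22·R2.
R4 ← R4 + 81·R2.
R5 ← R5 + 102·R2.
R3 ← R3 / (84/47).
R1 ← R1 + 49/47·R3.
R2 ← R2 − 38/47·R3.
R4 ← R4 − 1198/47·R3.
R5 ← R5 − 1855/47·R3.
R4 ← R4 / (-838/7).
R1 ← R1 − 19/4·R4.
R2 ← R2 + 22/7·R4.
R3 ← R3 − 121/28·R4.
R5 ← R5 + 735/4·R4.
R5 ← R5 / (221601/13408).
R1 ← R1 + 2869/13408·R5.
R2 ← R2 + 869/838·R5.
R3 ← R3 − 3615/13408·R5.
R4 ← R4 − 8531/3352·R5.
Reading off the reduced rows gives x = -2, y = -2, z = -6, u = -4, v = -1.

x = -2, y = -2, z = -6, u = -4, v = -1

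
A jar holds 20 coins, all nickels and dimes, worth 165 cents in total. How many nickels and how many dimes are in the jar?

nickels: 7, dimes: 13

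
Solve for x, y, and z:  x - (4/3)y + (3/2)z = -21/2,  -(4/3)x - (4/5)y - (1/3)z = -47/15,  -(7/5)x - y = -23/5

Row-reduce the augmented matrix:
R2 ← R2 + 4/3·R1.
R3 ← R3 + 7/5·R1.
R2 ← R2 / (-116/45).
R1 ← R1 + 4/3·R2.
R3 ← R3 + 43/15·R2.
R3 ← R3 / (143/580).
R1 ← R1 − 37/58·R3.
R2 ← R2 + 75/116·R3.
Reading off the reduced rows gives x = -1, y = 6, z = -1.

x = -1, y = 6, z = -1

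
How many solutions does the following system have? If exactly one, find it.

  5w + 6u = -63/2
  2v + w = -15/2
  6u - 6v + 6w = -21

u = -11/4, v = -9/4, w = -3

Row-reduce the augmented matrix:
R1 ← R1 / (6).
R3 ← R3 − 6·R1.
R2 ← R2 / (2).
R3 ← R3 + 6·R2.
R3 ← R3 / (4).
R1 ← R1 − 5/6·R3.
R2 ← R2 − 1/2·R3.
Reading off the reduced rows gives u = -11/4, v = -9/4, w = -3.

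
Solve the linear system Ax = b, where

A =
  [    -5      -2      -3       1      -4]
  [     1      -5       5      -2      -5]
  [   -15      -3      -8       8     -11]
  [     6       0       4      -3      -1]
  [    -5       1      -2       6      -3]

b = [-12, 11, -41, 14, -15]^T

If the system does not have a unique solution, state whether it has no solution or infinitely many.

Row-reduce:
R1 ← R1 / (-5).
R2 ← R2 − 1·R1.
R3 ← R3 + 15·R1.
R4 ← R4 − 6·R1.
R5 ← R5 + 5·R1.
R2 ← R2 / (-27/5).
R1 ← R1 − 2/5·R2.
R3 ← R3 − 3·R2.
R4 ← R4 + 12/5·R2.
R5 ← R5 − 3·R2.
R3 ← R3 / (31/9).
R1 ← R1 − 25/27·R3.
R2 ← R2 + 22/27·R3.
R4 ← R4 + 14/9·R3.
R5 ← R5 − 31/9·R3.
R4 ← R4 / (25/31).
R1 ← R1 + 131/93·R4.
R2 ← R2 − 119/93·R4.
R3 ← R3 − 36/31·R4.
Row 5 reduces to 0 = 2, a contradiction. The system is inconsistent.

no solution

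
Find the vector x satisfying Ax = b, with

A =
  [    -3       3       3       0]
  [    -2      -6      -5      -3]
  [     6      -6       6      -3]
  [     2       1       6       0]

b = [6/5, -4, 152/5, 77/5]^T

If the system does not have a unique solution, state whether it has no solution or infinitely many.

Row-reduce the augmented matrix:
R1 ← R1 / (-3).
R2 ← R2 + 2·R1.
R3 ← R3 − 6·R1.
R4 ← R4 − 2·R1.
R2 ← R2 / (-8).
R1 ← R1 + 1·R2.
R4 ← R4 − 3·R2.
R3 ← R3 / (12).
R1 ← R1 + 1/8·R3.
R2 ← R2 − 7/8·R3.
R4 ← R4 − 43/8·R3.
R4 ← R4 / (7/32).
R1 ← R1 − 11/32·R4.
R2 ← R2 − 19/32·R4.
R3 ← R3 + 1/4·R4.
Reading off the reduced rows gives x_1 = 1, x_2 = -1, x_3 = 12/5, x_4 = -4/3.

x_1 = 1, x_2 = -1, x_3 = 12/5, x_4 = -4/3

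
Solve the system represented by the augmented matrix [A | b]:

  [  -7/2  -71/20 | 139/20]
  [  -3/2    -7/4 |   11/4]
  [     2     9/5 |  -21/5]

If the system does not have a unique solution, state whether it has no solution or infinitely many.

Row-reduce the augmented matrix:
R1 ← R1 / (-7/2).
R2 ← R2 + 3/2·R1.
R3 ← R3 − 2·R1.
R2 ← R2 / (-8/35).
R1 ← R1 − 71/70·R2.
R3 ← R3 + 8/35·R2.
R3 reduces to 0 = 0, so the extra equation is consistent.
Reading off the reduced rows gives x_1 = -3, x_2 = 1.

x_1 = -3, x_2 = 1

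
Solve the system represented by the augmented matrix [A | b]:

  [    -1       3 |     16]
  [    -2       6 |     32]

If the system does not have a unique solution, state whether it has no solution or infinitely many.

Row-reduce:
R1 ← R1 / (-1).
R2 ← R2 + 2·R1.
Rank is 1 with 2 unknowns, leaving x_2 free.

infinitely many solutions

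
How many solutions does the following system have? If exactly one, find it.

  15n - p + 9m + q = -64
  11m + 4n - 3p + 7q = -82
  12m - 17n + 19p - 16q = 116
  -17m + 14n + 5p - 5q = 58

m = -3, n = -2, p = 2, q = -5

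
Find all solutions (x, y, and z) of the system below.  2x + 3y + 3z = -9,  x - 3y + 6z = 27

Row-reduce:
R1 ← R1 / (2).
R2 ← R2 − 1·R1.
R2 ← R2 / (-9/2).
R1 ← R1 − 3/2·R2.
Rank is 2 with 3 unknowns, leaving z free.

infinitely many solutions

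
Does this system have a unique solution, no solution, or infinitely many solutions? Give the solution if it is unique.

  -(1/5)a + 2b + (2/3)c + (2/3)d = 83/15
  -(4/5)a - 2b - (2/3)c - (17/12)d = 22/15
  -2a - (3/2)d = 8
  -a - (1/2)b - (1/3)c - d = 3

no solution

Row-reduce:
R1 ← R1 / (-1/5).
R2 ← R2 + 4/5·R1.
R3 ← R3 + 2·R1.
R4 ← R4 + 1·R1.
R2 ← R2 / (-10).
R1 ← R1 + 10·R2.
R3 ← R3 + 20·R2.
R4 ← R4 + 21/2·R2.
Swap R3 and R4.
R3 ← R3 / (-1/6).
R2 ← R2 − 1/3·R3.
Row 4 reduces to 0 = -6, a contradiction. The system is inconsistent.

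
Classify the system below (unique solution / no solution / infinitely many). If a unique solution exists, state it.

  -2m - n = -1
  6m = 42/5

Row-reduce the augmented matrix:
R1 ← R1 / (-2).
R2 ← R2 − 6·R1.
R2 ← R2 / (-3).
R1 ← R1 − 1/2·R2.
Reading off the reduced rows gives m = 7/5, n = -9/5.

m = 7/5, n = -9/5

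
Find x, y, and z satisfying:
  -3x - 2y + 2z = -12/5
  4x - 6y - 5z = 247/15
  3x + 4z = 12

x = 8/3, y = -9/5, z = 1

Row-reduce the augmented matrix:
R1 ← R1 / (-3).
R2 ← R2 − 4·R1.
R3 ← R3 − 3·R1.
R2 ← R2 / (-26/3).
R1 ← R1 − 2/3·R2.
R3 ← R3 + 2·R2.
R3 ← R3 / (85/13).
R1 ← R1 + 11/13·R3.
R2 ← R2 − 7/26·R3.
Reading off the reduced rows gives x = 8/3, y = -9/5, z = 1.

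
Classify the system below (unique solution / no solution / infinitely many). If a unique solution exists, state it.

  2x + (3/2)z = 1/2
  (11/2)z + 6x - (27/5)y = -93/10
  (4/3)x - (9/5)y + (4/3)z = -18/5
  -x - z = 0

no solution

Row-reduce:
R1 ← R1 / (2).
R2 ← R2 − 6·R1.
R3 ← R3 − 4/3·R1.
R4 ← R4 + 1·R1.
R2 ← R2 / (-27/5).
R3 ← R3 + 9/5·R2.
Swap R3 and R4.
R3 ← R3 / (-1/4).
R1 ← R1 − 3/4·R3.
R2 ← R2 + 5/27·R3.
Row 4 reduces to 0 = -1/3, a contradiction. The system is inconsistent.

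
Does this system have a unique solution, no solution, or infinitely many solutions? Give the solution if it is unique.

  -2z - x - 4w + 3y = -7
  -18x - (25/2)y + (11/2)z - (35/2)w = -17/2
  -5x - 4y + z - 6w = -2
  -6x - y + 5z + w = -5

infinitely many solutions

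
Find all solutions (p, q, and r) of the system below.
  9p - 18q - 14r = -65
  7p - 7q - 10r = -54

infinitely many solutions

Row-reduce:
R1 ← R1 / (9).
R2 ← R2 − 7·R1.
R2 ← R2 / (7).
R1 ← R1 + 2·R2.
Rank is 2 with 3 unknowns, leaving r free.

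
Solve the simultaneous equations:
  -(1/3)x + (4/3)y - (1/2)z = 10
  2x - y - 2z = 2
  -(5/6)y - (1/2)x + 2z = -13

x = 0, y = 6, z = -4

Row-reduce the augmented matrix:
R1 ← R1 / (-1/3).
R2 ← R2 − 2·R1.
R3 ← R3 + 1/2·R1.
R2 ← R2 / (7).
R1 ← R1 + 4·R2.
R3 ← R3 + 17/6·R2.
R3 ← R3 / (61/84).
R1 ← R1 + 19/14·R3.
R2 ← R2 + 5/7·R3.
Reading off the reduced rows gives x = 0, y = 6, z = -4.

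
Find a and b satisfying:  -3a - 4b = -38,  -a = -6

a = 6, b = 5

Row-reduce the augmented matrix:
R1 ← R1 / (-3).
R2 ← R2 + 1·R1.
R2 ← R2 / (4/3).
R1 ← R1 − 4/3·R2.
Reading off the reduced rows gives a = 6, b = 5.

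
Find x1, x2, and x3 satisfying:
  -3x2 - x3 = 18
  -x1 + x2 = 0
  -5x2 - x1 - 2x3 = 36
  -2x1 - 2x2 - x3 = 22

Row-reduce the augmented matrix:
Swap R1 and R2.
R1 ← R1 / (-1).
R3 ← R3 + 1·R1.
R4 ← R4 + 2·R1.
R2 ← R2 / (-3).
R1 ← R1 + 1·R2.
R3 ← R3 + 6·R2.
R4 ← R4 + 4·R2.
Swap R3 and R4.
R3 ← R3 / (1/3).
R1 ← R1 − 1/3·R3.
R2 ← R2 − 1/3·R3.
R4 reduces to 0 = 0, so the extra equation is consistent.
Reading off the reduced rows gives x1 = -4, x2 = -4, x3 = -6.

x1 = -4, x2 = -4, x3 = -6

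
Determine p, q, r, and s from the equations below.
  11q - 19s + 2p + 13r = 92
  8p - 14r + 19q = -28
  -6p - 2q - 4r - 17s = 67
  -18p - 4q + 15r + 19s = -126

p = 3, q = -2, r = 1, s = -5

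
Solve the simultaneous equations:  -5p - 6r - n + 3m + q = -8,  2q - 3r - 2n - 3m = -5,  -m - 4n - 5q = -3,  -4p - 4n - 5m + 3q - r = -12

Row-reduce:
R1 ← R1 / (3).
R2 ← R2 + 3·R1.
R3 ← R3 + 1·R1.
R4 ← R4 + 5·R1.
R2 ← R2 / (-3).
R1 ← R1 + 1/3·R2.
R3 ← R3 + 13/3·R2.
R4 ← R4 + 17/3·R2.
R3 ← R3 / (50/9).
R1 ← R1 + 10/9·R3.
R2 ← R2 − 5/3·R3.
R4 ← R4 + 26/9·R3.
R4 ← R4 / (-142/25).
R1 ← R1 + 9/5·R4.
R2 ← R2 − 17/10·R4.
R3 ← R3 + 81/50·R4.
Rank is 4 with 5 unknowns, leaving r free.

infinitely many solutions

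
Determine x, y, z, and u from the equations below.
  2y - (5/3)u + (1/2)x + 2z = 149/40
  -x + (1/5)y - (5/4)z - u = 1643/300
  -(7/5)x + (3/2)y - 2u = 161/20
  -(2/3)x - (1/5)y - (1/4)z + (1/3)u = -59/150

Row-reduce the augmented matrix:
R1 ← R1 / (1/2).
R2 ← R2 + 1·R1.
R3 ← R3 + 7/5·R1.
R4 ← R4 + 2/3·R1.
R2 ← R2 / (21/5).
R1 ← R1 − 4·R2.
R3 ← R3 − 71/10·R2.
R4 ← R4 − 37/15·R2.
R3 ← R3 / (799/840).
R1 ← R1 − 29/21·R3.
R2 ← R2 − 55/84·R3.
R4 ← R4 − 101/126·R3.
R4 ← R4 / (242/2397).
R1 ← R1 + 130/799·R4.
R2 ← R2 + 3560/2397·R4.
R3 ← R3 − 1660/2397·R4.
Reading off the reduced rows gives x = -1/4, y = 14/5, z = -7/3, u = -7/4.

x = -1/4, y = 14/5, z = -7/3, u = -7/4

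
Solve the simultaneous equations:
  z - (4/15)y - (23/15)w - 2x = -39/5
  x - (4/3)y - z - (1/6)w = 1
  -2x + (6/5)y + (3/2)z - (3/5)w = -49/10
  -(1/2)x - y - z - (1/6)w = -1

infinitely many solutions

Row-reduce:
R1 ← R1 / (-2).
R2 ← R2 − 1·R1.
R3 ← R3 + 2·R1.
R4 ← R4 + 1/2·R1.
R2 ← R2 / (-22/15).
R1 ← R1 − 2/15·R2.
R3 ← R3 − 22/15·R2.
R4 ← R4 + 14/15·R2.
Swap R3 and R4.
R3 ← R3 / (-41/44).
R1 ← R1 + 6/11·R3.
R2 ← R2 − 15/44·R3.
Rank is 3 with 4 unknowns, leaving w free.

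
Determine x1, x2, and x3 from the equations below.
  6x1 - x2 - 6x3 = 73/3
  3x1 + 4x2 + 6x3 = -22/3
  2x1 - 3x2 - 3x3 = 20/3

Row-reduce the augmented matrix:
R1 ← R1 / (6).
R2 ← R2 − 3·R1.
R3 ← R3 − 2·R1.
R2 ← R2 / (9/2).
R1 ← R1 + 1/6·R2.
R3 ← R3 + 8/3·R2.
R3 ← R3 / (13/3).
R1 ← R1 + 2/3·R3.
R2 ← R2 − 2·R3.
Reading off the reduced rows gives x1 = 4/3, x2 = 5/3, x3 = -3.

x1 = 4/3, x2 = 5/3, x3 = -3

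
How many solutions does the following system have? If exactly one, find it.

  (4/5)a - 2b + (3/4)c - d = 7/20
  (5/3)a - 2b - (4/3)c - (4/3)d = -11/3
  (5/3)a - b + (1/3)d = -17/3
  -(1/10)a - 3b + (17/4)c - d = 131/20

infinitely many solutions

Row-reduce:
R1 ← R1 / (4/5).
R2 ← R2 − 5/3·R1.
R3 ← R3 − 5/3·R1.
R4 ← R4 + 1/10·R1.
R2 ← R2 / (13/6).
R1 ← R1 + 5/2·R2.
R3 ← R3 − 19/6·R2.
R4 ← R4 + 13/4·R2.
R3 ← R3 / (833/312).
R1 ← R1 + 125/52·R3.
R2 ← R2 + 139/104·R3.
Rank is 3 with 4 unknowns, leaving d free.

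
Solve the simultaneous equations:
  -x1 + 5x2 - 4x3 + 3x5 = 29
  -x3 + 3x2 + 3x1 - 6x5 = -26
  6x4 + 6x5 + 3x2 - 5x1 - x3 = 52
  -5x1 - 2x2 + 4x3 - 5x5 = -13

infinitely many solutions

Row-reduce:
R1 ← R1 / (-1).
R2 ← R2 − 3·R1.
R3 ← R3 + 5·R1.
R4 ← R4 + 5·R1.
R2 ← R2 / (18).
R1 ← R1 + 5·R2.
R3 ← R3 + 22·R2.
R4 ← R4 + 27·R2.
R3 ← R3 / (28/9).
R1 ← R1 − 7/18·R3.
R2 ← R2 + 13/18·R3.
R4 ← R4 − 9/2·R3.
R4 ← R4 / (-243/28).
R1 ← R1 + 3/4·R4.
R2 ← R2 − 39/28·R4.
R3 ← R3 − 27/14·R4.
Rank is 4 with 5 unknowns, leaving x5 free.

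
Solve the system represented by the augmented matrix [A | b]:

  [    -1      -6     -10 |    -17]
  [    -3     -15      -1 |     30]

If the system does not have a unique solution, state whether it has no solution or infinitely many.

Row-reduce:
R1 ← R1 / (-1).
R2 ← R2 + 3·R1.
R2 ← R2 / (3).
R1 ← R1 − 6·R2.
Rank is 2 with 3 unknowns, leaving x_3 free.

infinitely many solutions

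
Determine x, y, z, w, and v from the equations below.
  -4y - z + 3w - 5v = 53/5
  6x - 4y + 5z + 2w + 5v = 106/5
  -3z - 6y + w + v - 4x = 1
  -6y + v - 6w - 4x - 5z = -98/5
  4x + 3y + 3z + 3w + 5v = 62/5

Row-reduce the augmented matrix:
Swap R1 and R2.
R1 ← R1 / (6).
R3 ← R3 + 4·R1.
R4 ← R4 + 4·R1.
R5 ← R5 − 4·R1.
R2 ← R2 / (-4).
R1 ← R1 + 2/3·R2.
R3 ← R3 + 26/3·R2.
R4 ← R4 + 26/3·R2.
R5 ← R5 − 17/3·R2.
R3 ← R3 / (5/2).
R1 ← R1 − 1·R3.
R2 ← R2 − 1/4·R3.
R4 ← R4 − 1/2·R3.
R5 ← R5 + 7/4·R3.
R4 ← R4 / (-31/3).
R1 ← R1 − 3/2·R4.
R2 ← R2 + 1/3·R4.
R3 ← R3 + 5/3·R4.
R5 ← R5 − 3·R4.
R5 ← R5 / (1352/155).
R1 ← R1 + 409/155·R5.
R2 ← R2 + 102/155·R5.
R3 ← R3 − 637/155·R5.
R4 ← R4 + 182/155·R5.
Reading off the reduced rows gives x = 1, y = -1, z = 6/5, w = 13/5, v = 0.

x = 1, y = -1, z = 6/5, w = 13/5, v = 0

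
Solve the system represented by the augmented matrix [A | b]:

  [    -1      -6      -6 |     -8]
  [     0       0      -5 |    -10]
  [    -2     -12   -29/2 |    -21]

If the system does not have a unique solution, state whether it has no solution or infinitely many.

Row-reduce:
R1 ← R1 / (-1).
R3 ← R3 + 2·R1.
R2 ← R2 / (-5).
R1 ← R1 − 6·R2.
R3 ← R3 + 5/2·R2.
Rank is 2 with 3 unknowns, leaving x_2 free.

infinitely many solutions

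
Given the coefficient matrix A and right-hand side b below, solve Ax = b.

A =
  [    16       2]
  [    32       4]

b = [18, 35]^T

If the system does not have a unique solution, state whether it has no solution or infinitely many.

Row-reduce:
R1 ← R1 / (16).
R2 ← R2 − 32·R1.
Row 2 reduces to 0 = -1, a contradiction. The system is inconsistent.

no solution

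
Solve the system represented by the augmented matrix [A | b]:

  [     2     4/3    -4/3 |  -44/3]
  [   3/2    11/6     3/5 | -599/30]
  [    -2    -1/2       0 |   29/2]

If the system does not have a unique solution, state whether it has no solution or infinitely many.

x_1 = -6, x_2 = -5, x_3 = -3

Row-reduce the augmented matrix:
R1 ← R1 / (2).
R2 ← R2 − 3/2·R1.
R3 ← R3 + 2·R1.
R2 ← R2 / (5/6).
R1 ← R1 − 2/3·R2.
R3 ← R3 − 5/6·R2.
R3 ← R3 / (-44/15).
R1 ← R1 + 146/75·R3.
R2 ← R2 − 48/25·R3.
Reading off the reduced rows gives x_1 = -6, x_2 = -5, x_3 = -3.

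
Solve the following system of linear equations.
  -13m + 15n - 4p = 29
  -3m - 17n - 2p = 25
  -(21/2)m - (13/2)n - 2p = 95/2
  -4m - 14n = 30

Row-reduce:
R1 ← R1 / (-13).
R2 ← R2 + 3·R1.
R3 ← R3 + 21/2·R1.
R4 ← R4 + 4·R1.
R2 ← R2 / (-266/13).
R1 ← R1 + 15/13·R2.
R3 ← R3 + 242/13·R2.
R4 ← R4 + 242/13·R2.
R3 ← R3 / (42/19).
R1 ← R1 − 7/19·R3.
R2 ← R2 − 1/19·R3.
R4 ← R4 − 42/19·R3.
Row 4 reduces to 0 = -3, a contradiction. The system is inconsistent.

no solution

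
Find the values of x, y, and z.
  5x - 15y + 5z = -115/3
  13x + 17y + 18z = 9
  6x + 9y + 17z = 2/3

Row-reduce the augmented matrix:
R1 ← R1 / (5).
R2 ← R2 − 13·R1.
R3 ← R3 − 6·R1.
R2 ← R2 / (56).
R1 ← R1 + 3·R2.
R3 ← R3 − 27·R2.
R3 ← R3 / (481/56).
R1 ← R1 − 71/56·R3.
R2 ← R2 − 5/56·R3.
Reading off the reduced rows gives x = -1, y = 2, z = -2/3.

x = -1, y = 2, z = -2/3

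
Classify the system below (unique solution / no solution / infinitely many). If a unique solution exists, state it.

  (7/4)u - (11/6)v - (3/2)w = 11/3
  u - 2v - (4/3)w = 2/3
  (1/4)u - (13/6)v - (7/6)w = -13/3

Row-reduce:
R1 ← R1 / (7/4).
R2 ← R2 − 1·R1.
R3 ← R3 − 1/4·R1.
R2 ← R2 / (-20/21).
R1 ← R1 + 22/21·R2.
R3 ← R3 + 40/21·R2.
Row 3 reduces to 0 = -2, a contradiction. The system is inconsistent.

no solution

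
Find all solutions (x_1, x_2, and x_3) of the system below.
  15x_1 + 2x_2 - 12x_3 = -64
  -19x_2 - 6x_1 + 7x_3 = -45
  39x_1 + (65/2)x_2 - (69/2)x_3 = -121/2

Row-reduce:
R1 ← R1 / (15).
R2 ← R2 + 6·R1.
R3 ← R3 − 39·R1.
R2 ← R2 / (-91/5).
R1 ← R1 − 2/15·R2.
R3 ← R3 − 273/10·R2.
Rank is 2 with 3 unknowns, leaving x_3 free.

infinitely many solutions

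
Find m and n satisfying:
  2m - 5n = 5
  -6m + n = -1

From equation 2: n = -1 + 6·m.
Substitute into equation 1 and solve: m = 0.
Then n = -1.

m = 0, n = -1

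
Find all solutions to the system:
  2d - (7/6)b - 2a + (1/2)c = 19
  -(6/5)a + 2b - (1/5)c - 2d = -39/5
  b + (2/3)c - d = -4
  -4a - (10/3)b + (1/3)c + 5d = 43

Row-reduce:
R1 ← R1 / (-2).
R2 ← R2 + 6/5·R1.
R4 ← R4 + 4·R1.
R2 ← R2 / (27/10).
R1 ← R1 − 7/12·R2.
R3 ← R3 − 1·R2.
R4 ← R4 + 1·R2.
R3 ← R3 / (23/27).
R1 ← R1 + 23/162·R3.
R2 ← R2 + 5/27·R3.
R4 ← R4 + 23/27·R3.
Row 4 reduces to 0 = 1, a contradiction. The system is inconsistent.

no solution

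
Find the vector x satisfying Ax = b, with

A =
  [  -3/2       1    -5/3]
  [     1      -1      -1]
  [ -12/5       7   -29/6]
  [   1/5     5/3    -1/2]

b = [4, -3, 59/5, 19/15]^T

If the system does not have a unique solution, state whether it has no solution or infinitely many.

x_1 = -2, x_2 = 1, x_3 = 0

Row-reduce the augmented matrix:
R1 ← R1 / (-3/2).
R2 ← R2 − 1·R1.
R3 ← R3 + 12/5·R1.
R4 ← R4 − 1/5·R1.
R2 ← R2 / (-1/3).
R1 ← R1 + 2/3·R2.
R3 ← R3 − 27/5·R2.
R4 ← R4 − 9/5·R2.
R3 ← R3 / (-1091/30).
R1 ← R1 − 16/3·R3.
R2 ← R2 − 19/3·R3.
R4 ← R4 + 1091/90·R3.
R4 reduces to 0 = 0, so the extra equation is consistent.
Reading off the reduced rows gives x_1 = -2, x_2 = 1, x_3 = 0.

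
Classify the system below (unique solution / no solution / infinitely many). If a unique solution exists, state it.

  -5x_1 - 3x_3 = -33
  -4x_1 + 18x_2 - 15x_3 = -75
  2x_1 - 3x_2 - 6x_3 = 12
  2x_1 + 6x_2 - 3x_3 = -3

x_1 = 6, x_2 = -2, x_3 = 1

Row-reduce the augmented matrix:
R1 ← R1 / (-5).
R2 ← R2 + 4·R1.
R3 ← R3 − 2·R1.
R4 ← R4 − 2·R1.
R2 ← R2 / (18).
R3 ← R3 + 3·R2.
R4 ← R4 − 6·R2.
R3 ← R3 / (-93/10).
R1 ← R1 − 3/5·R3.
R2 ← R2 + 7/10·R3.
R4 reduces to 0 = 0, so the extra equation is consistent.
Reading off the reduced rows gives x_1 = 6, x_2 = -2, x_3 = 1.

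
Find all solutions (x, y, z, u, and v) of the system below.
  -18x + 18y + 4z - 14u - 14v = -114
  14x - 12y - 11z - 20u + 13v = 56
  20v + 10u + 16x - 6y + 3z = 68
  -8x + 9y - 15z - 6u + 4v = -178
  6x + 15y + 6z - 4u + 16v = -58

x = 4, y = -6, z = 6, u = -1, v = -2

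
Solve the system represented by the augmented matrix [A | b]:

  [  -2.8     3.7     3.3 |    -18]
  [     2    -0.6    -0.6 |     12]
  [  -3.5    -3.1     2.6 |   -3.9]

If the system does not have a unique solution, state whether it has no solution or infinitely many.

Row-reduce the augmented matrix:
R1 ← R1 / (-14/5).
R2 ← R2 − 2·R1.
R3 ← R3 + 7/2·R1.
R2 ← R2 / (143/70).
R1 ← R1 + 37/28·R2.
R3 ← R3 + 309/40·R2.
R3 ← R3 / (7321/1430).
R1 ← R1 + 6/143·R3.
R2 ← R2 − 123/143·R3.
Reading off the reduced rows gives x_1 = 6, x_2 = -3, x_3 = 3.

x_1 = 6, x_2 = -3, x_3 = 3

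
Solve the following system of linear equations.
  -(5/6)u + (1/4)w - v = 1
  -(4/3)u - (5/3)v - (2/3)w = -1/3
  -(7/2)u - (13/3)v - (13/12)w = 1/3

infinitely many solutions

Row-reduce:
R1 ← R1 / (-5/6).
R2 ← R2 + 4/3·R1.
R3 ← R3 + 7/2·R1.
R2 ← R2 / (-1/15).
R1 ← R1 − 6/5·R2.
R3 ← R3 + 2/15·R2.
Rank is 2 with 3 unknowns, leaving w free.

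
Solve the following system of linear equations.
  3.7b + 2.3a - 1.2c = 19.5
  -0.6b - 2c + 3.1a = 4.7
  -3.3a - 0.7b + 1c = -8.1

Row-reduce the augmented matrix:
R1 ← R1 / (23/10).
R2 ← R2 − 31/10·R1.
R3 ← R3 + 33/10·R1.
R2 ← R2 / (-257/46).
R1 ← R1 − 37/23·R2.
R3 ← R3 − 106/23·R2.
R3 ← R3 / (-1333/1285).
R1 ← R1 + 812/1285·R3.
R2 ← R2 − 88/1285·R3.
Reading off the reduced rows gives a = 1, b = 4, c = -2.

a = 1, b = 4, c = -2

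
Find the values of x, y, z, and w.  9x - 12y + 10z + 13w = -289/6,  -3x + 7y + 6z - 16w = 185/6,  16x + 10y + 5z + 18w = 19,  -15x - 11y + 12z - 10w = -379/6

x = 5/2, y = 7/3, z = -5/3, w = -2

Row-reduce the augmented matrix:
R1 ← R1 / (9).
R2 ← R2 + 3·R1.
R3 ← R3 − 16·R1.
R4 ← R4 + 15·R1.
R2 ← R2 / (3).
R1 ← R1 + 4/3·R2.
R3 ← R3 − 94/3·R2.
R4 ← R4 + 31·R2.
R3 ← R3 / (-2977/27).
R1 ← R1 − 142/27·R3.
R2 ← R2 − 28/9·R3.
R4 ← R4 − 1126/9·R3.
R4 ← R4 / (70188/2977).
R1 ← R1 − 5441/2977·R4.
R2 ← R2 + 1771/2977·R4.
R3 ← R3 + 3152/2977·R4.
Reading off the reduced rows gives x = 5/2, y = 7/3, z = -5/3, w = -2.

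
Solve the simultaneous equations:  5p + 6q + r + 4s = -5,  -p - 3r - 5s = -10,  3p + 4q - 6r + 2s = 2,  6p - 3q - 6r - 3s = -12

Row-reduce the augmented matrix:
R1 ← R1 / (5).
R2 ← R2 + 1·R1.
R3 ← R3 − 3·R1.
R4 ← R4 − 6·R1.
R2 ← R2 / (6/5).
R1 ← R1 − 6/5·R2.
R3 ← R3 − 2/5·R2.
R4 ← R4 + 51/5·R2.
R3 ← R3 / (-17/3).
R1 ← R1 − 3·R3.
R2 ← R2 + 7/3·R3.
R4 ← R4 + 31·R3.
R4 ← R4 / (-1665/34).
R1 ← R1 − 94/17·R4.
R2 ← R2 + 133/34·R4.
R3 ← R3 + 3/17·R4.
Reading off the reduced rows gives p = -2, q = -1, r = -1, s = 3.

p = -2, q = -1, r = -1, s = 3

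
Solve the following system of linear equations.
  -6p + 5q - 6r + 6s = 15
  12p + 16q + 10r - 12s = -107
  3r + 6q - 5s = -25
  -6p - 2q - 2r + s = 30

Row-reduce:
R1 ← R1 / (-6).
R2 ← R2 − 12·R1.
R4 ← R4 + 6·R1.
R2 ← R2 / (26).
R1 ← R1 + 5/6·R2.
R3 ← R3 − 6·R2.
R4 ← R4 + 7·R2.
R3 ← R3 / (45/13).
R1 ← R1 − 73/78·R3.
R2 ← R2 + 1/13·R3.
R4 ← R4 − 45/13·R3.
Row 4 reduces to 0 = 3/2, a contradiction. The system is inconsistent.

no solution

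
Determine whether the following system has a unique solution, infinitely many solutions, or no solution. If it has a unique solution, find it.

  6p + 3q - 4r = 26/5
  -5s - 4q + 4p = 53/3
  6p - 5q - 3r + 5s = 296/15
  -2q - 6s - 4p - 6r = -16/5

Row-reduce the augmented matrix:
R1 ← R1 / (6).
R2 ← R2 − 4·R1.
R3 ← R3 − 6·R1.
R4 ← R4 + 4·R1.
R2 ← R2 / (-6).
R1 ← R1 − 1/2·R2.
R3 ← R3 + 8·R2.
R3 ← R3 / (-23/9).
R1 ← R1 + 4/9·R3.
R2 ← R2 + 4/9·R3.
R4 ← R4 + 26/3·R3.
R4 ← R4 / (-1048/23).
R1 ← R1 + 225/92·R4.
R2 ← R2 + 55/46·R4.
R3 ← R3 + 105/23·R4.
Reading off the reduced rows gives p = 2, q = -2, r = 1/5, s = -1/3.

p = 2, q = -2, r = 1/5, s = -1/3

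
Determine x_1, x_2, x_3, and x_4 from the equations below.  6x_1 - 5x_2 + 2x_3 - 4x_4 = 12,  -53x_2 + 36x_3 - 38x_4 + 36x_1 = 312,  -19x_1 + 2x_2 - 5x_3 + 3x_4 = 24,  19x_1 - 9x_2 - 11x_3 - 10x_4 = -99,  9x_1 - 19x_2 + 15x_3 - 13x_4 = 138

Row-reduce the augmented matrix:
R1 ← R1 / (6).
R2 ← R2 − 36·R1.
R3 ← R3 + 19·R1.
R4 ← R4 − 19·R1.
R5 ← R5 − 9·R1.
R2 ← R2 / (-23).
R1 ← R1 + 5/6·R2.
R3 ← R3 + 83/6·R2.
R4 ← R4 − 41/6·R2.
R5 ← R5 + 23/2·R2.
R3 ← R3 / (-904/69).
R1 ← R1 + 37/69·R3.
R2 ← R2 + 24/23·R3.
R4 ← R4 + 704/69·R3.
R4 ← R4 / (-59/113).
R1 ← R1 + 49/452·R4.
R2 ← R2 − 80/113·R4.
R3 ← R3 − 43/452·R4.
R5 reduces to 0 = 0, so the extra equation is consistent.
Reading off the reduced rows gives x_1 = -3, x_2 = -6, x_3 = 6, x_4 = 3.

x_1 = -3, x_2 = -6, x_3 = 6, x_4 = 3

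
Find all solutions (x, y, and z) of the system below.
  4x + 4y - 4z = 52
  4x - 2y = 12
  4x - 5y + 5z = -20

x = 5, y = 4, z = -4

Row-reduce the augmented matrix:
R1 ← R1 / (4).
R2 ← R2 − 4·R1.
R3 ← R3 − 4·R1.
R2 ← R2 / (-6).
R1 ← R1 − 1·R2.
R3 ← R3 + 9·R2.
R3 ← R3 / (3).
R1 ← R1 + 1/3·R3.
R2 ← R2 + 2/3·R3.
Reading off the reduced rows gives x = 5, y = 4, z = -4.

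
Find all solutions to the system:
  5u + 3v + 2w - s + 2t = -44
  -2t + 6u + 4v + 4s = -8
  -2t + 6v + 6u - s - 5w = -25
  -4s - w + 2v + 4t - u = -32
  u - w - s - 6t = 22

u = -5, v = -1, w = -1, s = 4, t = -5

Row-reduce the augmented matrix:
R1 ← R1 / (5).
R2 ← R2 − 6·R1.
R3 ← R3 − 6·R1.
R4 ← R4 + 1·R1.
R5 ← R5 − 1·R1.
R2 ← R2 / (2/5).
R1 ← R1 − 3/5·R2.
R3 ← R3 − 12/5·R2.
R4 ← R4 − 13/5·R2.
R5 ← R5 + 3/5·R2.
R3 ← R3 / (7).
R1 ← R1 − 4·R3.
R2 ← R2 + 6·R3.
R4 ← R4 − 15·R3.
R5 ← R5 + 5·R3.
R4 ← R4 / (199/7).
R1 ← R1 − 68/7·R4.
R2 ← R2 + 95/7·R4.
R3 ← R3 + 31/7·R4.
R5 ← R5 + 106/7·R4.
R5 ← R5 / (-959/199).
R1 ← R1 + 147/199·R5.
R2 ← R2 − 220/199·R5.
R3 ← R3 − 187/199·R5.
R4 ← R4 + 99/199·R5.
Reading off the reduced rows gives u = -5, v = -1, w = -1, s = 4, t = -5.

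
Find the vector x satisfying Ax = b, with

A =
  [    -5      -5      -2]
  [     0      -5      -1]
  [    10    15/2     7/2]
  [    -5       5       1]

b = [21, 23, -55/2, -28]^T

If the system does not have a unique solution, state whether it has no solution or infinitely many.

no solution

Row-reduce:
R1 ← R1 / (-5).
R3 ← R3 − 10·R1.
R4 ← R4 + 5·R1.
R2 ← R2 / (-5).
R1 ← R1 − 1·R2.
R3 ← R3 + 5/2·R2.
R4 ← R4 − 10·R2.
Swap R3 and R4.
R1 ← R1 − 1/5·R3.
R2 ← R2 − 1/5·R3.
Row 4 reduces to 0 = 3, a contradiction. The system is inconsistent.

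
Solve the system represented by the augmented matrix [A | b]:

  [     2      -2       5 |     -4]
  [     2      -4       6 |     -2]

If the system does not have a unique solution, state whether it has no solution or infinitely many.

Row-reduce:
R1 ← R1 / (2).
R2 ← R2 − 2·R1.
R2 ← R2 / (-2).
R1 ← R1 + 1·R2.
Rank is 2 with 3 unknowns, leaving x_3 free.

infinitely many solutions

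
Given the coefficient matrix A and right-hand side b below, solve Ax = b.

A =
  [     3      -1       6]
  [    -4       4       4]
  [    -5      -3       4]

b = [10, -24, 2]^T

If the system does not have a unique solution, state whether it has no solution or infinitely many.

Row-reduce the augmented matrix:
R1 ← R1 / (3).
R2 ← R2 + 4·R1.
R3 ← R3 + 5·R1.
R2 ← R2 / (8/3).
R1 ← R1 + 1/3·R2.
R3 ← R3 + 14/3·R2.
R3 ← R3 / (35).
R1 ← R1 − 7/2·R3.
R2 ← R2 − 9/2·R3.
Reading off the reduced rows gives x_1 = 2, x_2 = -4, x_3 = 0.

x_1 = 2, x_2 = -4, x_3 = 0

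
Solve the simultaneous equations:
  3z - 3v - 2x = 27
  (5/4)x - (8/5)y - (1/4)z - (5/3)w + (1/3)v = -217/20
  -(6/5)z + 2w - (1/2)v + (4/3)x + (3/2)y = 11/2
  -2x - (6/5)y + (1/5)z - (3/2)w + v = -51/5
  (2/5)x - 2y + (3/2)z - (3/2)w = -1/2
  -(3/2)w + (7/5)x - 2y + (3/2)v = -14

x = 0, y = 1, z = 5, w = 4, v = -4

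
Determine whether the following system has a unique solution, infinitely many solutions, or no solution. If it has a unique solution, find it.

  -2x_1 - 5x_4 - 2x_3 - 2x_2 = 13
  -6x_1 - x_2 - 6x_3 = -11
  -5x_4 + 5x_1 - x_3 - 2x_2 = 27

Row-reduce:
R1 ← R1 / (-2).
R2 ← R2 + 6·R1.
R3 ← R3 − 5·R1.
R2 ← R2 / (5).
R1 ← R1 − 1·R2.
R3 ← R3 + 7·R2.
R3 ← R3 / (-6).
R1 ← R1 − 1·R3.
Rank is 3 with 4 unknowns, leaving x_4 free.

infinitely many solutions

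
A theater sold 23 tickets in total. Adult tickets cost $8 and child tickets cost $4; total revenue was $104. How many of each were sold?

adult tickets: 3, child tickets: 20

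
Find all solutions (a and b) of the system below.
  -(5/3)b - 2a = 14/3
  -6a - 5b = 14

infinitely many solutions

Row-reduce:
R1 ← R1 / (-2).
R2 ← R2 + 6·R1.
Rank is 1 with 2 unknowns, leaving b free.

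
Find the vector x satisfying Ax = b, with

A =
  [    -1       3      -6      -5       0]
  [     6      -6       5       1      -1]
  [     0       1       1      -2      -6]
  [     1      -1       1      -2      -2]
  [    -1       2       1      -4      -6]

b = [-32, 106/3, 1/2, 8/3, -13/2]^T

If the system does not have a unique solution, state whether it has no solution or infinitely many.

Row-reduce the augmented matrix:
R1 ← R1 / (-1).
R2 ← R2 − 6·R1.
R4 ← R4 − 1·R1.
R5 ← R5 + 1·R1.
R2 ← R2 / (12).
R1 ← R1 + 3·R2.
R3 ← R3 − 1·R2.
R4 ← R4 − 2·R2.
R5 ← R5 + 1·R2.
R3 ← R3 / (43/12).
R1 ← R1 + 7/4·R3.
R2 ← R2 + 31/12·R3.
R4 ← R4 − 1/6·R3.
R5 ← R5 − 53/12·R3.
R4 ← R4 / (-94/43).
R1 ← R1 + 88/43·R4.
R2 ← R2 + 91/43·R4.
R3 ← R3 − 5/43·R4.
R5 ← R5 + 83/43·R4.
R5 ← R5 / (243/94).
R1 ← R1 + 79/47·R5.
R2 ← R2 + 267/94·R5.
R3 ← R3 + 163/94·R5.
R4 ← R4 − 67/94·R5.
Reading off the reduced rows gives x_1 = 5/2, x_2 = -1/2, x_3 = 3, x_4 = 2, x_5 = -1/3.

x_1 = 5/2, x_2 = -1/2, x_3 = 3, x_4 = 2, x_5 = -1/3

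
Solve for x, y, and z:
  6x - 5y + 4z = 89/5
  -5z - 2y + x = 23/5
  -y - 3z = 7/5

Row-reduce the augmented matrix:
R1 ← R1 / (6).
R2 ← R2 − 1·R1.
R2 ← R2 / (-7/6).
R1 ← R1 + 5/6·R2.
R3 ← R3 + 1·R2.
R3 ← R3 / (13/7).
R1 ← R1 − 33/7·R3.
R2 ← R2 − 34/7·R3.
Reading off the reduced rows gives x = 9/5, y = -7/5, z = 0.

x = 9/5, y = -7/5, z = 0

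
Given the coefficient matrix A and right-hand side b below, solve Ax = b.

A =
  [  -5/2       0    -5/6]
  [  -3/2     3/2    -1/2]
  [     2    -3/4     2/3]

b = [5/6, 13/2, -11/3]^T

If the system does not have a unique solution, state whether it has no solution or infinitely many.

infinitely many solutions

Row-reduce:
R1 ← R1 / (-5/2).
R2 ← R2 + 3/2·R1.
R3 ← R3 − 2·R1.
R2 ← R2 / (3/2).
R3 ← R3 + 3/4·R2.
Rank is 2 with 3 unknowns, leaving x_3 free.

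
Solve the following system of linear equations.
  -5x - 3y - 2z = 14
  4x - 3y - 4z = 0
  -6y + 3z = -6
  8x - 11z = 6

Row-reduce the augmented matrix:
R1 ← R1 / (-5).
R2 ← R2 − 4·R1.
R4 ← R4 − 8·R1.
R2 ← R2 / (-27/5).
R1 ← R1 − 3/5·R2.
R3 ← R3 + 6·R2.
R4 ← R4 + 24/5·R2.
R3 ← R3 / (83/9).
R1 ← R1 + 2/9·R3.
R2 ← R2 − 28/27·R3.
R4 ← R4 + 83/9·R3.
R4 reduces to 0 = 0, so the extra equation is consistent.
Reading off the reduced rows gives x = -2, y = 0, z = -2.

x = -2, y = 0, z = -2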